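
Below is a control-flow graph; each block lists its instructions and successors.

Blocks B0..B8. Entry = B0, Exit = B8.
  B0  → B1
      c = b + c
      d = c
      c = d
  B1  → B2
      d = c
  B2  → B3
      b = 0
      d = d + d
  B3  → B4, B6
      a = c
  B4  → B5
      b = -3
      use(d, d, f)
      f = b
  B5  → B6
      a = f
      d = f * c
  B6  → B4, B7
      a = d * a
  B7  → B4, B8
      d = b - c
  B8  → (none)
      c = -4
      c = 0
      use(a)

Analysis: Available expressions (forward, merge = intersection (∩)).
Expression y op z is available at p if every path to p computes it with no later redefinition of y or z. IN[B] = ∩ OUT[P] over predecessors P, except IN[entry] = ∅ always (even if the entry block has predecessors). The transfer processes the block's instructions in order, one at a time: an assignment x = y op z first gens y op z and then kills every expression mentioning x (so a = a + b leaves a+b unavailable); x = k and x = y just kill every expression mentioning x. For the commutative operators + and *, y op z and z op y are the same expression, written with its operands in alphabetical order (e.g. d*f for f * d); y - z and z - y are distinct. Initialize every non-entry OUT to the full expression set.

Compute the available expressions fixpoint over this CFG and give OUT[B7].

Answer: {b-c}

Trace:
Converged values:
  B0:   IN={}   OUT={}
  B1:   IN={}   OUT={}
  B2:   IN={}   OUT={}
  B3:   IN={}   OUT={}
  B4:   IN={}   OUT={}
  B5:   IN={}   OUT={c*f}
  B6:   IN={}   OUT={}
  B7:   IN={}   OUT={b-c}
  B8:   IN={b-c}   OUT={}

Merge at B7: IN[B7] = OUT[B6] = {}
Applying B7's transfer function to that IN value gives OUT[B7] (row B7 above).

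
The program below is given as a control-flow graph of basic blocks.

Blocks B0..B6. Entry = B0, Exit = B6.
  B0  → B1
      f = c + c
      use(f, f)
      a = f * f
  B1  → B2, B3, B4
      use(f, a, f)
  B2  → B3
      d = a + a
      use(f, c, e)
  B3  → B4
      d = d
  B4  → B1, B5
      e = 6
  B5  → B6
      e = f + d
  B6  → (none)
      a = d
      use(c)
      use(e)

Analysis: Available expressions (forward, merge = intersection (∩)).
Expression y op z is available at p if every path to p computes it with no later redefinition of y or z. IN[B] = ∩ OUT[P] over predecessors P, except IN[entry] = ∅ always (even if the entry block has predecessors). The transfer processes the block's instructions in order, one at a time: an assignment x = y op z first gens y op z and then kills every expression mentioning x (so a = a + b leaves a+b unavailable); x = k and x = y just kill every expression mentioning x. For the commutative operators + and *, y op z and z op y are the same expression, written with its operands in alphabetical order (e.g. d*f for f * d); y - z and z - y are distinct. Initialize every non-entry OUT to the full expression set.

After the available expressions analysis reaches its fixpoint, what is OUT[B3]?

Converged values:
  B0: | IN={} | OUT={c+c, f*f}
  B1: | IN={c+c, f*f} | OUT={c+c, f*f}
  B2: | IN={c+c, f*f} | OUT={a+a, c+c, f*f}
  B3: | IN={c+c, f*f} | OUT={c+c, f*f}
  B4: | IN={c+c, f*f} | OUT={c+c, f*f}
  B5: | IN={c+c, f*f} | OUT={c+c, d+f, f*f}
  B6: | IN={c+c, d+f, f*f} | OUT={c+c, d+f, f*f}

Merge at B3: IN[B3] = OUT[B1] ∩ OUT[B2] = {c+c, f*f}
Applying B3's transfer function to that IN value gives OUT[B3] (row B3 above).

Answer: {c+c, f*f}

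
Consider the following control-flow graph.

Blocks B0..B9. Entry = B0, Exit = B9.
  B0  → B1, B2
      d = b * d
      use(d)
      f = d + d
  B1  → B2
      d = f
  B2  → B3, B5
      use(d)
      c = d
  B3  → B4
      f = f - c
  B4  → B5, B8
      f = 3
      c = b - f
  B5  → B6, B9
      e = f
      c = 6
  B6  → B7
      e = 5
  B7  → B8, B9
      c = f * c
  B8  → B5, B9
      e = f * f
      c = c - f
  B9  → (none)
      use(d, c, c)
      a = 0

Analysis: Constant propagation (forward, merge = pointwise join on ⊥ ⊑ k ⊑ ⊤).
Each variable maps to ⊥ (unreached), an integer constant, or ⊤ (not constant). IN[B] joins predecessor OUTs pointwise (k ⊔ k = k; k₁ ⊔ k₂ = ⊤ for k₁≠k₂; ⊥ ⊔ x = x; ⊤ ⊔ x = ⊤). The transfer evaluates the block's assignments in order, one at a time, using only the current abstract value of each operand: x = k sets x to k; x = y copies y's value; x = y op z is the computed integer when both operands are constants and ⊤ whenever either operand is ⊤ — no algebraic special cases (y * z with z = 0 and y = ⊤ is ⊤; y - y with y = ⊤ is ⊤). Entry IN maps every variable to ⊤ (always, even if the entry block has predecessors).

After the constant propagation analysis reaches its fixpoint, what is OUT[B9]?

Answer: {a: 0, b: ⊤, c: ⊤, d: ⊤, e: ⊤, f: ⊤}

Working:
Per-block solution:
  B0: | IN=(all ⊤) | OUT=(all ⊤)
  B1: | IN=(all ⊤) | OUT=(all ⊤)
  B2: | IN=(all ⊤) | OUT=(all ⊤)
  B3: | IN=(all ⊤) | OUT=(all ⊤)
  B4: | IN=(all ⊤) | OUT={f:3; rest ⊤}
  B5: | IN=(all ⊤) | OUT={c:6; rest ⊤}
  B6: | IN={c:6; rest ⊤} | OUT={c:6, e:5; rest ⊤}
  B7: | IN={c:6, e:5; rest ⊤} | OUT={e:5; rest ⊤}
  B8: | IN=(all ⊤) | OUT=(all ⊤)
  B9: | IN=(all ⊤) | OUT={a:0; rest ⊤}

Merge at B9: IN[B9] = OUT[B5] ⊔ OUT[B7] ⊔ OUT[B8] = {a: ⊤, b: ⊤, c: ⊤, d: ⊤, e: ⊤, f: ⊤}
Applying B9's transfer function to that IN value gives OUT[B9] (row B9 above).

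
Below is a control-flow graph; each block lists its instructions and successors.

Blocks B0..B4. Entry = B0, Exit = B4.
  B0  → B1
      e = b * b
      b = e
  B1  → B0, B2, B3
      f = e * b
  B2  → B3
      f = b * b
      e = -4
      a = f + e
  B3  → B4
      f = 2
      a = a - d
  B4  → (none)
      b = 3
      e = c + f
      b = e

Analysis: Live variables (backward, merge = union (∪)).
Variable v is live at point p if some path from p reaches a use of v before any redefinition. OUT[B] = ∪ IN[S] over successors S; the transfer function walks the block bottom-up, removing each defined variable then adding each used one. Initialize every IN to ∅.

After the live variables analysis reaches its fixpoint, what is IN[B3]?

Answer: {a, c, d}

Trace:
Fixpoint table:
  B0:   IN={a, b, c, d}   OUT={a, b, c, d, e}
  B1:   IN={a, b, c, d, e}   OUT={a, b, c, d}
  B2:   IN={b, c, d}   OUT={a, c, d}
  B3:   IN={a, c, d}   OUT={c, f}
  B4:   IN={c, f}   OUT={}

Merge at B3: OUT[B3] = IN[B4] = {c, f}
Applying B3's transfer function to that OUT value gives IN[B3] (row B3 above).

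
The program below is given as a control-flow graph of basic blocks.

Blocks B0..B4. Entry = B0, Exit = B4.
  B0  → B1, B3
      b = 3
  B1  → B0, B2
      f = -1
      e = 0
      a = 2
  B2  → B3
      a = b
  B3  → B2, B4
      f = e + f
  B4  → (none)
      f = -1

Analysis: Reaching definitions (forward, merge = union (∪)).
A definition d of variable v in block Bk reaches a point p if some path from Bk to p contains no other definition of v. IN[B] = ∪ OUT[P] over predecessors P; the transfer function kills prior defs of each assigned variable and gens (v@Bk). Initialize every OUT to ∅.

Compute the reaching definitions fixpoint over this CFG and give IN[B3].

Per-block solution:
  B0:  IN={a@B1, b@B0, e@B1, f@B1}  OUT={a@B1, b@B0, e@B1, f@B1}
  B1:  IN={a@B1, b@B0, e@B1, f@B1}  OUT={a@B1, b@B0, e@B1, f@B1}
  B2:  IN={a@B1, a@B2, b@B0, e@B1, f@B1, f@B3}  OUT={a@B2, b@B0, e@B1, f@B1, f@B3}
  B3:  IN={a@B1, a@B2, b@B0, e@B1, f@B1, f@B3}  OUT={a@B1, a@B2, b@B0, e@B1, f@B3}
  B4:  IN={a@B1, a@B2, b@B0, e@B1, f@B3}  OUT={a@B1, a@B2, b@B0, e@B1, f@B4}

Merge at B3: IN[B3] = OUT[B0] ⊔ OUT[B2] = {a@B1, a@B2, b@B0, e@B1, f@B1, f@B3}

Answer: {a@B1, a@B2, b@B0, e@B1, f@B1, f@B3}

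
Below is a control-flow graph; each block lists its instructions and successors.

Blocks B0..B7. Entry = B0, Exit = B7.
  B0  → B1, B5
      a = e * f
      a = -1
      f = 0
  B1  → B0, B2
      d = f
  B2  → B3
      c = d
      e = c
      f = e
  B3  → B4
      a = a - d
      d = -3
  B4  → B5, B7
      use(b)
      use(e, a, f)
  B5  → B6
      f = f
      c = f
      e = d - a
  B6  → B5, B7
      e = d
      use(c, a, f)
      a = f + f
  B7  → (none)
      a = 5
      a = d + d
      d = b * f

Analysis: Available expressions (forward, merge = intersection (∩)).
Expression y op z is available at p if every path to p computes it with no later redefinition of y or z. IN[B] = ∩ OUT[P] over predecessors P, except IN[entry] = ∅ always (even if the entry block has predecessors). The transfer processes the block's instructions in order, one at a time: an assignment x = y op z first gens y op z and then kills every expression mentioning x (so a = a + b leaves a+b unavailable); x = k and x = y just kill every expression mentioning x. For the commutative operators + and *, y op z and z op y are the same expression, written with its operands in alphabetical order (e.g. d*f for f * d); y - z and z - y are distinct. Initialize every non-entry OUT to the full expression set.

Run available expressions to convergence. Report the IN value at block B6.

Answer: {d-a}

Trace:
Fixpoint table:
  B0:  IN={}  OUT={}
  B1:  IN={}  OUT={}
  B2:  IN={}  OUT={}
  B3:  IN={}  OUT={}
  B4:  IN={}  OUT={}
  B5:  IN={}  OUT={d-a}
  B6:  IN={d-a}  OUT={f+f}
  B7:  IN={}  OUT={b*f}

Merge at B6: IN[B6] = OUT[B5] = {d-a}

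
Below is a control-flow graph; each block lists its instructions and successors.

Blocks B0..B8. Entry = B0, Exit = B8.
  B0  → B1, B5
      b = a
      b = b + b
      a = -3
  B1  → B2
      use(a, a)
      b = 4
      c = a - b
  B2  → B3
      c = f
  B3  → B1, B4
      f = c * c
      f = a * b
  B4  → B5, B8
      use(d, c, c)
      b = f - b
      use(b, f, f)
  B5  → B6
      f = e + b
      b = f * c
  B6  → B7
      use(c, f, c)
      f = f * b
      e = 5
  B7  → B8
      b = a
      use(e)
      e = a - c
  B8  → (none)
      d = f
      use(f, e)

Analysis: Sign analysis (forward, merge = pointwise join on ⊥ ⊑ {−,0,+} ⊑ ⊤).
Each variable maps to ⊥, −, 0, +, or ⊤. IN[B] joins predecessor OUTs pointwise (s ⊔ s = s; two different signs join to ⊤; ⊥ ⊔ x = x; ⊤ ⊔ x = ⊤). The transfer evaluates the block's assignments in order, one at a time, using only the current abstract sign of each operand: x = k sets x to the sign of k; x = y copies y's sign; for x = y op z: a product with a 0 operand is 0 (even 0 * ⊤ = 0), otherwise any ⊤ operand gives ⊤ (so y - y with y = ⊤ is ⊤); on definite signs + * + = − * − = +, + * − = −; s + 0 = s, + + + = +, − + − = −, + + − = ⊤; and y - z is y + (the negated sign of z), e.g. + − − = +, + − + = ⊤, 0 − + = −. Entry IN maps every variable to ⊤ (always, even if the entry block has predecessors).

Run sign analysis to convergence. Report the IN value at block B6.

Fixpoint table:
  B0:   IN=(all ⊤)   OUT={a:-; rest ⊤}
  B1:   IN={a:-; rest ⊤}   OUT={a:-, b:+, c:-; rest ⊤}
  B2:   IN={a:-, b:+, c:-; rest ⊤}   OUT={a:-, b:+; rest ⊤}
  B3:   IN={a:-, b:+; rest ⊤}   OUT={a:-, b:+, f:-; rest ⊤}
  B4:   IN={a:-, b:+, f:-; rest ⊤}   OUT={a:-, b:-, f:-; rest ⊤}
  B5:   IN={a:-; rest ⊤}   OUT={a:-; rest ⊤}
  B6:   IN={a:-; rest ⊤}   OUT={a:-, e:+; rest ⊤}
  B7:   IN={a:-, e:+; rest ⊤}   OUT={a:-, b:-; rest ⊤}
  B8:   IN={a:-, b:-; rest ⊤}   OUT={a:-, b:-; rest ⊤}

Merge at B6: IN[B6] = OUT[B5] = {a: -, b: ⊤, c: ⊤, d: ⊤, e: ⊤, f: ⊤}

Answer: {a: -, b: ⊤, c: ⊤, d: ⊤, e: ⊤, f: ⊤}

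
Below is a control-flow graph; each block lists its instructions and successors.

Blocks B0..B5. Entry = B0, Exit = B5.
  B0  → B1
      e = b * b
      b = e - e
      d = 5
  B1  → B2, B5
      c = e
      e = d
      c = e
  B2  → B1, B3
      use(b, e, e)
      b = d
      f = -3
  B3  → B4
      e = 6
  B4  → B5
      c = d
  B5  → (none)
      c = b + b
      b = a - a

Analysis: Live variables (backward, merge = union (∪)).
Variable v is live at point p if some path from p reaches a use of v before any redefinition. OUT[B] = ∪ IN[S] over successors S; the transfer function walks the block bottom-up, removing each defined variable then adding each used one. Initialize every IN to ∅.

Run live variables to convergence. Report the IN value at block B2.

Per-block solution:
  B0:   IN={a, b}   OUT={a, b, d, e}
  B1:   IN={a, b, d, e}   OUT={a, b, d, e}
  B2:   IN={a, b, d, e}   OUT={a, b, d, e}
  B3:   IN={a, b, d}   OUT={a, b, d}
  B4:   IN={a, b, d}   OUT={a, b}
  B5:   IN={a, b}   OUT={}

Merge at B2: OUT[B2] = IN[B1] ⊔ IN[B3] = {a, b, d, e}
Applying B2's transfer function to that OUT value gives IN[B2] (row B2 above).

Answer: {a, b, d, e}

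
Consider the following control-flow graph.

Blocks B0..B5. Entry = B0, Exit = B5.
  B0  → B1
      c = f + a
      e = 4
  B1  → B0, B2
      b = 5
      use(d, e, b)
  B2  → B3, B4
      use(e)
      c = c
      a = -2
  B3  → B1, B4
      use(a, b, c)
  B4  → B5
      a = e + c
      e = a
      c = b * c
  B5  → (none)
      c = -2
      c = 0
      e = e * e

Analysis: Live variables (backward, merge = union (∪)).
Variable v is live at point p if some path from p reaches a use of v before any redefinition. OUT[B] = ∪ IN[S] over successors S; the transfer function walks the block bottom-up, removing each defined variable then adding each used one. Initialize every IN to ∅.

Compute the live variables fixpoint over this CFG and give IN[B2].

Converged values:
  B0:  IN={a, d, f}  OUT={a, c, d, e, f}
  B1:  IN={a, c, d, e, f}  OUT={a, b, c, d, e, f}
  B2:  IN={b, c, d, e, f}  OUT={a, b, c, d, e, f}
  B3:  IN={a, b, c, d, e, f}  OUT={a, b, c, d, e, f}
  B4:  IN={b, c, e}  OUT={e}
  B5:  IN={e}  OUT={}

Merge at B2: OUT[B2] = IN[B3] ⊔ IN[B4] = {a, b, c, d, e, f}
Applying B2's transfer function to that OUT value gives IN[B2] (row B2 above).

Answer: {b, c, d, e, f}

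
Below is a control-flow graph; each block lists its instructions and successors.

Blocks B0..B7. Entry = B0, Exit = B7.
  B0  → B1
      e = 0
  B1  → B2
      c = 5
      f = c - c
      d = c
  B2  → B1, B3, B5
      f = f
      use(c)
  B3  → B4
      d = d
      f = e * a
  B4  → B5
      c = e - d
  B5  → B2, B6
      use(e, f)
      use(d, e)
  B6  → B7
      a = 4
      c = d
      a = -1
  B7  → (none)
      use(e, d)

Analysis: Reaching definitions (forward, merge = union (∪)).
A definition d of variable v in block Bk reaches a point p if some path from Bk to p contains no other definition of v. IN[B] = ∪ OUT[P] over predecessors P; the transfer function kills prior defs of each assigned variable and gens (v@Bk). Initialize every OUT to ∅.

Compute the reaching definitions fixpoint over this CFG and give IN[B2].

Answer: {c@B1, c@B4, d@B1, d@B3, e@B0, f@B1, f@B2, f@B3}

Derivation:
Per-block solution:
  B0: | IN={} | OUT={e@B0}
  B1: | IN={c@B1, c@B4, d@B1, d@B3, e@B0, f@B2} | OUT={c@B1, d@B1, e@B0, f@B1}
  B2: | IN={c@B1, c@B4, d@B1, d@B3, e@B0, f@B1, f@B2, f@B3} | OUT={c@B1, c@B4, d@B1, d@B3, e@B0, f@B2}
  B3: | IN={c@B1, c@B4, d@B1, d@B3, e@B0, f@B2} | OUT={c@B1, c@B4, d@B3, e@B0, f@B3}
  B4: | IN={c@B1, c@B4, d@B3, e@B0, f@B3} | OUT={c@B4, d@B3, e@B0, f@B3}
  B5: | IN={c@B1, c@B4, d@B1, d@B3, e@B0, f@B2, f@B3} | OUT={c@B1, c@B4, d@B1, d@B3, e@B0, f@B2, f@B3}
  B6: | IN={c@B1, c@B4, d@B1, d@B3, e@B0, f@B2, f@B3} | OUT={a@B6, c@B6, d@B1, d@B3, e@B0, f@B2, f@B3}
  B7: | IN={a@B6, c@B6, d@B1, d@B3, e@B0, f@B2, f@B3} | OUT={a@B6, c@B6, d@B1, d@B3, e@B0, f@B2, f@B3}

Merge at B2: IN[B2] = OUT[B1] ⊔ OUT[B5] = {c@B1, c@B4, d@B1, d@B3, e@B0, f@B1, f@B2, f@B3}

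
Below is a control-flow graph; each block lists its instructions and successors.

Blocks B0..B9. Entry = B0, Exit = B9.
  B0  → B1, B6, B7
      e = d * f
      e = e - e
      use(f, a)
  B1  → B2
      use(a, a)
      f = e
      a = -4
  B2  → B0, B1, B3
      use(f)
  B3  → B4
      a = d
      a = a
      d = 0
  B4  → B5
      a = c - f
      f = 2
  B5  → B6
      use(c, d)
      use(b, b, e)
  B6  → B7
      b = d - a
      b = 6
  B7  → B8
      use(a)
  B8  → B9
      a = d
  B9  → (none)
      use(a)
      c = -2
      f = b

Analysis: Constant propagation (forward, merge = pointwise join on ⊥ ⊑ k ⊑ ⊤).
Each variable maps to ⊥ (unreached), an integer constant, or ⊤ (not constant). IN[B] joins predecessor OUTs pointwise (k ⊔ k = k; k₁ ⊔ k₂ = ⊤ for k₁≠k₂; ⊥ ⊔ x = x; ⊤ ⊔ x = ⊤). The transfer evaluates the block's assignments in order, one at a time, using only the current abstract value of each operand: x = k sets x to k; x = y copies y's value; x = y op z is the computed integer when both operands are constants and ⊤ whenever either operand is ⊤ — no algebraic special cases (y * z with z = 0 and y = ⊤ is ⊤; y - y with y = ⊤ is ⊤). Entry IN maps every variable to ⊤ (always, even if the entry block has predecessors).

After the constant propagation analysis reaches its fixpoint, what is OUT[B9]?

Fixpoint table:
  B0:  IN=(all ⊤)  OUT=(all ⊤)
  B1:  IN=(all ⊤)  OUT={a:-4; rest ⊤}
  B2:  IN={a:-4; rest ⊤}  OUT={a:-4; rest ⊤}
  B3:  IN={a:-4; rest ⊤}  OUT={d:0; rest ⊤}
  B4:  IN={d:0; rest ⊤}  OUT={d:0, f:2; rest ⊤}
  B5:  IN={d:0, f:2; rest ⊤}  OUT={d:0, f:2; rest ⊤}
  B6:  IN=(all ⊤)  OUT={b:6; rest ⊤}
  B7:  IN=(all ⊤)  OUT=(all ⊤)
  B8:  IN=(all ⊤)  OUT=(all ⊤)
  B9:  IN=(all ⊤)  OUT={c:-2; rest ⊤}

Merge at B9: IN[B9] = OUT[B8] = {a: ⊤, b: ⊤, c: ⊤, d: ⊤, e: ⊤, f: ⊤}
Applying B9's transfer function to that IN value gives OUT[B9] (row B9 above).

Answer: {a: ⊤, b: ⊤, c: -2, d: ⊤, e: ⊤, f: ⊤}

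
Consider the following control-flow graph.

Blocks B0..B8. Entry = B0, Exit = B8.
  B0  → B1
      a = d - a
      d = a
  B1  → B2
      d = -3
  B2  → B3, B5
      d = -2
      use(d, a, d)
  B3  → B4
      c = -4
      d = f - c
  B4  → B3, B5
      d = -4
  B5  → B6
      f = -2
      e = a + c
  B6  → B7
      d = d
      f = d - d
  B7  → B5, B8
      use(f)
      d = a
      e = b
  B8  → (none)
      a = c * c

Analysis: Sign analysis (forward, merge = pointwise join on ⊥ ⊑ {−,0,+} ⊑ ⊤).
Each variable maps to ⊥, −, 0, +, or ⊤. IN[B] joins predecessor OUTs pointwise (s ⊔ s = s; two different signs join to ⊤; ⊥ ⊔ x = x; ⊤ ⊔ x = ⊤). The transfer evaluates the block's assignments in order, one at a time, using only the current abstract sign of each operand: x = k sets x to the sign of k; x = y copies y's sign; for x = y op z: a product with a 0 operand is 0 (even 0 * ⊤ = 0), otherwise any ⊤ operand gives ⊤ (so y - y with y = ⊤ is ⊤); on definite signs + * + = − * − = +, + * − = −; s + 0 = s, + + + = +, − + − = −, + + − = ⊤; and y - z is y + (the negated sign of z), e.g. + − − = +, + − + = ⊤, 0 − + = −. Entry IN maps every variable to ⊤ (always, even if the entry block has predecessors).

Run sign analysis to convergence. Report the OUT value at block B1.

Fixpoint table:
  B0:  IN=(all ⊤)  OUT=(all ⊤)
  B1:  IN=(all ⊤)  OUT={d:-; rest ⊤}
  B2:  IN={d:-; rest ⊤}  OUT={d:-; rest ⊤}
  B3:  IN={d:-; rest ⊤}  OUT={c:-; rest ⊤}
  B4:  IN={c:-; rest ⊤}  OUT={c:-, d:-; rest ⊤}
  B5:  IN=(all ⊤)  OUT={f:-; rest ⊤}
  B6:  IN={f:-; rest ⊤}  OUT=(all ⊤)
  B7:  IN=(all ⊤)  OUT=(all ⊤)
  B8:  IN=(all ⊤)  OUT=(all ⊤)

Merge at B1: IN[B1] = OUT[B0] = {a: ⊤, b: ⊤, c: ⊤, d: ⊤, e: ⊤, f: ⊤}
Applying B1's transfer function to that IN value gives OUT[B1] (row B1 above).

Answer: {a: ⊤, b: ⊤, c: ⊤, d: -, e: ⊤, f: ⊤}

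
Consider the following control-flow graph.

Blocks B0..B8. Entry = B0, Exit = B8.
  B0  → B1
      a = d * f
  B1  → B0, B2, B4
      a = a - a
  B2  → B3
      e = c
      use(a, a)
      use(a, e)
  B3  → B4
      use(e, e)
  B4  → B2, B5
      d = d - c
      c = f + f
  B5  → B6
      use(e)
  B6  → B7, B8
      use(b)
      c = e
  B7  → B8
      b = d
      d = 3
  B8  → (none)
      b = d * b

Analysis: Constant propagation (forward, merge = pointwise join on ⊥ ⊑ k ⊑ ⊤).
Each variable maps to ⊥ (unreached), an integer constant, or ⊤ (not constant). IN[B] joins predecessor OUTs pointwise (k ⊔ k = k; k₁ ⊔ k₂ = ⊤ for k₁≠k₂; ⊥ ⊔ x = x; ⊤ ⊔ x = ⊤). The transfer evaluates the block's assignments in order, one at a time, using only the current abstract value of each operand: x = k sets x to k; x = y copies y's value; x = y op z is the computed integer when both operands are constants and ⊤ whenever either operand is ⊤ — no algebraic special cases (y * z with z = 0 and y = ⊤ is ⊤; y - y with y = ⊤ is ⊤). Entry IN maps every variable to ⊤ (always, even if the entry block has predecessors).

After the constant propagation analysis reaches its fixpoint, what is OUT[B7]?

Answer: {a: ⊤, b: ⊤, c: ⊤, d: 3, e: ⊤, f: ⊤}

Trace:
Converged values:
  B0: | IN=(all ⊤) | OUT=(all ⊤)
  B1: | IN=(all ⊤) | OUT=(all ⊤)
  B2: | IN=(all ⊤) | OUT=(all ⊤)
  B3: | IN=(all ⊤) | OUT=(all ⊤)
  B4: | IN=(all ⊤) | OUT=(all ⊤)
  B5: | IN=(all ⊤) | OUT=(all ⊤)
  B6: | IN=(all ⊤) | OUT=(all ⊤)
  B7: | IN=(all ⊤) | OUT={d:3; rest ⊤}
  B8: | IN=(all ⊤) | OUT=(all ⊤)

Merge at B7: IN[B7] = OUT[B6] = {a: ⊤, b: ⊤, c: ⊤, d: ⊤, e: ⊤, f: ⊤}
Applying B7's transfer function to that IN value gives OUT[B7] (row B7 above).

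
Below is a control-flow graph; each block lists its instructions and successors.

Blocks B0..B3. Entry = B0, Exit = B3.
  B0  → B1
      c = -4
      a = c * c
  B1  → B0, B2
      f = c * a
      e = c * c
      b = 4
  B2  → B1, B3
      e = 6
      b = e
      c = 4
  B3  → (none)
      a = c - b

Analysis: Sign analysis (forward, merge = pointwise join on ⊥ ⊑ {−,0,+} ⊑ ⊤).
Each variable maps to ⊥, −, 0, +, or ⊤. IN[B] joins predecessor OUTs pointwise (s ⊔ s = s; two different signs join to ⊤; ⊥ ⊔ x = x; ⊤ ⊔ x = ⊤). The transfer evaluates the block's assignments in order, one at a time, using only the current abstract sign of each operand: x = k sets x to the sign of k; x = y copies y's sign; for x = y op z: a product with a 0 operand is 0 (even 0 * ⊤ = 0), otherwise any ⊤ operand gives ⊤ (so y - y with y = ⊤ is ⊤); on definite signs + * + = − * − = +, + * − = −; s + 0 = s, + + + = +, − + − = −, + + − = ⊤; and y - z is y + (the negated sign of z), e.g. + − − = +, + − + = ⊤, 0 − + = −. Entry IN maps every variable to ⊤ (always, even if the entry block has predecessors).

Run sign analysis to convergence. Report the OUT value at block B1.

Answer: {a: +, b: +, c: ⊤, d: ⊤, e: ⊤, f: ⊤}

Working:
Fixpoint table:
  B0:  IN=(all ⊤)  OUT={a:+, c:-; rest ⊤}
  B1:  IN={a:+; rest ⊤}  OUT={a:+, b:+; rest ⊤}
  B2:  IN={a:+, b:+; rest ⊤}  OUT={a:+, b:+, c:+, e:+; rest ⊤}
  B3:  IN={a:+, b:+, c:+, e:+; rest ⊤}  OUT={b:+, c:+, e:+; rest ⊤}

Merge at B1: IN[B1] = OUT[B0] ⊔ OUT[B2] = {a: +, b: ⊤, c: ⊤, d: ⊤, e: ⊤, f: ⊤}
Applying B1's transfer function to that IN value gives OUT[B1] (row B1 above).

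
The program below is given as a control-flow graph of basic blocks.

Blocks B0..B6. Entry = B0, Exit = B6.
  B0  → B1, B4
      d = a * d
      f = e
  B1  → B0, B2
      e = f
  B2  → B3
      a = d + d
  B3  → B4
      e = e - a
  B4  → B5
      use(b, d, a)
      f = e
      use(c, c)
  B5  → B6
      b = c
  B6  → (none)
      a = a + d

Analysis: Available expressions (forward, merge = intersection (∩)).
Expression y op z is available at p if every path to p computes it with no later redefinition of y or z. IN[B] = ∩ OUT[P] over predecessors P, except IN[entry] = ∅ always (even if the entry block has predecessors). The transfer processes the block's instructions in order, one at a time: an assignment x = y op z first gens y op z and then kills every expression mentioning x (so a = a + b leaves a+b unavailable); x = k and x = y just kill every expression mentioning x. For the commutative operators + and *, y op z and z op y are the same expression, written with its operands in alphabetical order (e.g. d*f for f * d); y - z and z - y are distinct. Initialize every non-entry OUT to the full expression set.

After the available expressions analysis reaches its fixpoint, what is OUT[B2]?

Answer: {d+d}

Trace:
Per-block solution:
  B0:  IN={}  OUT={}
  B1:  IN={}  OUT={}
  B2:  IN={}  OUT={d+d}
  B3:  IN={d+d}  OUT={d+d}
  B4:  IN={}  OUT={}
  B5:  IN={}  OUT={}
  B6:  IN={}  OUT={}

Merge at B2: IN[B2] = OUT[B1] = {}
Applying B2's transfer function to that IN value gives OUT[B2] (row B2 above).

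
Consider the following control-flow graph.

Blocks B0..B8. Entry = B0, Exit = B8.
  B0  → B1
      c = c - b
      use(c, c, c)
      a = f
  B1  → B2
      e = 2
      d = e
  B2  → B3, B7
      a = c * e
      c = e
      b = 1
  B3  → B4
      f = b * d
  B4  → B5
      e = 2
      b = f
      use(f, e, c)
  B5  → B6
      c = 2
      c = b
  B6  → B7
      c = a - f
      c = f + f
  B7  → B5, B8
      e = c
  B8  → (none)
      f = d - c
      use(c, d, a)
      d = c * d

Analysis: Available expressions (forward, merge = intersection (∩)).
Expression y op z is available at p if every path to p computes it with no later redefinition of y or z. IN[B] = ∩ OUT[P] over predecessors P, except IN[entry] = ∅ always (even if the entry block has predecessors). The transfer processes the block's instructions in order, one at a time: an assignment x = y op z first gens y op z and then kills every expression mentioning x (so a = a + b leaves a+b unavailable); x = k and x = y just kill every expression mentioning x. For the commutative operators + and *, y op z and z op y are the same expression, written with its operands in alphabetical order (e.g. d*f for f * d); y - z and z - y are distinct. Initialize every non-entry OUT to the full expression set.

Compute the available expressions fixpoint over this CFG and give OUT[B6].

Answer: {a-f, f+f}

Working:
Converged values:
  B0:   IN={}   OUT={}
  B1:   IN={}   OUT={}
  B2:   IN={}   OUT={}
  B3:   IN={}   OUT={b*d}
  B4:   IN={b*d}   OUT={}
  B5:   IN={}   OUT={}
  B6:   IN={}   OUT={a-f, f+f}
  B7:   IN={}   OUT={}
  B8:   IN={}   OUT={}

Merge at B6: IN[B6] = OUT[B5] = {}
Applying B6's transfer function to that IN value gives OUT[B6] (row B6 above).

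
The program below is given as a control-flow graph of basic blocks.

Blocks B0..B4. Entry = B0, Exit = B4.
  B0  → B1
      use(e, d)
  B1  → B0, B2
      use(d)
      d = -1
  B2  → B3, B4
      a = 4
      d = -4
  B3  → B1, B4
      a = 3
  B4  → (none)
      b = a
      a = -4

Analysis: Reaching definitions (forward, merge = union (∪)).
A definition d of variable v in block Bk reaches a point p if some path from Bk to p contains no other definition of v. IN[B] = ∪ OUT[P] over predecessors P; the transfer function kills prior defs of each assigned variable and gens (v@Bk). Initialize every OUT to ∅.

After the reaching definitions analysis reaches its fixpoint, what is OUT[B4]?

Answer: {a@B4, b@B4, d@B2}

Trace:
Fixpoint table:
  B0:   IN={a@B3, d@B1}   OUT={a@B3, d@B1}
  B1:   IN={a@B3, d@B1, d@B2}   OUT={a@B3, d@B1}
  B2:   IN={a@B3, d@B1}   OUT={a@B2, d@B2}
  B3:   IN={a@B2, d@B2}   OUT={a@B3, d@B2}
  B4:   IN={a@B2, a@B3, d@B2}   OUT={a@B4, b@B4, d@B2}

Merge at B4: IN[B4] = OUT[B2] ⊔ OUT[B3] = {a@B2, a@B3, d@B2}
Applying B4's transfer function to that IN value gives OUT[B4] (row B4 above).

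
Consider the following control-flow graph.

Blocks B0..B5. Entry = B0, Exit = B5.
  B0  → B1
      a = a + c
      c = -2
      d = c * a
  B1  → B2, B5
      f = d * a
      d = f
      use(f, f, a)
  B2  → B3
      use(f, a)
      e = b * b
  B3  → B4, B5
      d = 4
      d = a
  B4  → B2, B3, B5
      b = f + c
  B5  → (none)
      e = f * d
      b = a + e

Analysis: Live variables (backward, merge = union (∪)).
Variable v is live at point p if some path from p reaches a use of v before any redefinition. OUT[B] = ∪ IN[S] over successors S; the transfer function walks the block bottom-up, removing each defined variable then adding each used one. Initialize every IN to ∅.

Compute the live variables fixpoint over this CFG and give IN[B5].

Answer: {a, d, f}

Trace:
Per-block solution:
  B0:   IN={a, b, c}   OUT={a, b, c, d}
  B1:   IN={a, b, c, d}   OUT={a, b, c, d, f}
  B2:   IN={a, b, c, f}   OUT={a, c, f}
  B3:   IN={a, c, f}   OUT={a, c, d, f}
  B4:   IN={a, c, d, f}   OUT={a, b, c, d, f}
  B5:   IN={a, d, f}   OUT={}

B5 is the boundary node: OUT[B5] = {}
Applying B5's transfer function to that OUT value gives IN[B5] (row B5 above).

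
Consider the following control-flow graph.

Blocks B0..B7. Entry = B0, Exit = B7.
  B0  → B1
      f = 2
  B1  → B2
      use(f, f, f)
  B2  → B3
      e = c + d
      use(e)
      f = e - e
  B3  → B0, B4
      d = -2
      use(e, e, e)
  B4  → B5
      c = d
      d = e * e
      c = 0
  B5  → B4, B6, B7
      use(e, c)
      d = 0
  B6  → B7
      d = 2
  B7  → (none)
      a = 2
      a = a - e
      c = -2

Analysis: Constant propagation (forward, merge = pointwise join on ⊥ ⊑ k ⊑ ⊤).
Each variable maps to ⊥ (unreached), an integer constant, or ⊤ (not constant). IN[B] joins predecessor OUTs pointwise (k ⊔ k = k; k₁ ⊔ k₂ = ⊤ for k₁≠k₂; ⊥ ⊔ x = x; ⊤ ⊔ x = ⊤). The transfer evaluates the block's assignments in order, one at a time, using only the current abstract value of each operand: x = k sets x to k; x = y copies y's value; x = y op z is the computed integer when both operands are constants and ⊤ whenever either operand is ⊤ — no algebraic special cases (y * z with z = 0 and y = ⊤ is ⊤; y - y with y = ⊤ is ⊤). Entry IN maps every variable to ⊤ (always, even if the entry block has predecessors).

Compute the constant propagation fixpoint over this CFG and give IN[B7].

Per-block solution:
  B0:   IN=(all ⊤)   OUT={f:2; rest ⊤}
  B1:   IN={f:2; rest ⊤}   OUT={f:2; rest ⊤}
  B2:   IN={f:2; rest ⊤}   OUT=(all ⊤)
  B3:   IN=(all ⊤)   OUT={d:-2; rest ⊤}
  B4:   IN=(all ⊤)   OUT={c:0; rest ⊤}
  B5:   IN={c:0; rest ⊤}   OUT={c:0, d:0; rest ⊤}
  B6:   IN={c:0, d:0; rest ⊤}   OUT={c:0, d:2; rest ⊤}
  B7:   IN={c:0; rest ⊤}   OUT={c:-2; rest ⊤}

Merge at B7: IN[B7] = OUT[B5] ⊔ OUT[B6] = {a: ⊤, b: ⊤, c: 0, d: ⊤, e: ⊤, f: ⊤}

Answer: {a: ⊤, b: ⊤, c: 0, d: ⊤, e: ⊤, f: ⊤}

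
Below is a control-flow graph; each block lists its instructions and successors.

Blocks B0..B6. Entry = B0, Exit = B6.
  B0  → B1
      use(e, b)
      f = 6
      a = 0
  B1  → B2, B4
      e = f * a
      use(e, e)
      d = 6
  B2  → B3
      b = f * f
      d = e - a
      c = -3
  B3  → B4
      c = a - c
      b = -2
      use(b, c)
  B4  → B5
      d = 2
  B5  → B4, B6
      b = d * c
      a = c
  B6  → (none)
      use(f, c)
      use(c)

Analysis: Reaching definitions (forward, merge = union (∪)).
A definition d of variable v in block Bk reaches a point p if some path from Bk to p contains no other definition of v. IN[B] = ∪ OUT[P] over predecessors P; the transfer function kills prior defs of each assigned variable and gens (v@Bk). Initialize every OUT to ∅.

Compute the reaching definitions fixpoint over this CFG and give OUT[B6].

Per-block solution:
  B0:  IN={}  OUT={a@B0, f@B0}
  B1:  IN={a@B0, f@B0}  OUT={a@B0, d@B1, e@B1, f@B0}
  B2:  IN={a@B0, d@B1, e@B1, f@B0}  OUT={a@B0, b@B2, c@B2, d@B2, e@B1, f@B0}
  B3:  IN={a@B0, b@B2, c@B2, d@B2, e@B1, f@B0}  OUT={a@B0, b@B3, c@B3, d@B2, e@B1, f@B0}
  B4:  IN={a@B0, a@B5, b@B3, b@B5, c@B3, d@B1, d@B2, d@B4, e@B1, f@B0}  OUT={a@B0, a@B5, b@B3, b@B5, c@B3, d@B4, e@B1, f@B0}
  B5:  IN={a@B0, a@B5, b@B3, b@B5, c@B3, d@B4, e@B1, f@B0}  OUT={a@B5, b@B5, c@B3, d@B4, e@B1, f@B0}
  B6:  IN={a@B5, b@B5, c@B3, d@B4, e@B1, f@B0}  OUT={a@B5, b@B5, c@B3, d@B4, e@B1, f@B0}

Merge at B6: IN[B6] = OUT[B5] = {a@B5, b@B5, c@B3, d@B4, e@B1, f@B0}
Applying B6's transfer function to that IN value gives OUT[B6] (row B6 above).

Answer: {a@B5, b@B5, c@B3, d@B4, e@B1, f@B0}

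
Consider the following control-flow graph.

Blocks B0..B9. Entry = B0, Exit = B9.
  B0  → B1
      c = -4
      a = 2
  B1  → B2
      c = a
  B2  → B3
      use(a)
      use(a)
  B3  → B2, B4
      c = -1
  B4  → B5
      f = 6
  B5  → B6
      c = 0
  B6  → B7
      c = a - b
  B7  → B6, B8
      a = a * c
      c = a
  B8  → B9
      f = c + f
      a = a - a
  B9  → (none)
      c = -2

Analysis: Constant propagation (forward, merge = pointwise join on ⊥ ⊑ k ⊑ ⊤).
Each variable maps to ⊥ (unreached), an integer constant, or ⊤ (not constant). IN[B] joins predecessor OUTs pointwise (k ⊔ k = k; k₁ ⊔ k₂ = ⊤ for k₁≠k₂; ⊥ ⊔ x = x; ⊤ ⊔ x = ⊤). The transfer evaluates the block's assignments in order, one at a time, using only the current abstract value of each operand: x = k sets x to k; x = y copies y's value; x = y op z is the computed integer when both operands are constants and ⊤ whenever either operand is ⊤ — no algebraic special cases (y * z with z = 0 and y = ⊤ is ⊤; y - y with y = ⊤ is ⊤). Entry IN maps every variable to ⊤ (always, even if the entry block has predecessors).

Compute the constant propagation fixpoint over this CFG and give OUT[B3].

Answer: {a: 2, b: ⊤, c: -1, d: ⊤, e: ⊤, f: ⊤}

Derivation:
Per-block solution:
  B0:   IN=(all ⊤)   OUT={a:2, c:-4; rest ⊤}
  B1:   IN={a:2, c:-4; rest ⊤}   OUT={a:2, c:2; rest ⊤}
  B2:   IN={a:2; rest ⊤}   OUT={a:2; rest ⊤}
  B3:   IN={a:2; rest ⊤}   OUT={a:2, c:-1; rest ⊤}
  B4:   IN={a:2, c:-1; rest ⊤}   OUT={a:2, c:-1, f:6; rest ⊤}
  B5:   IN={a:2, c:-1, f:6; rest ⊤}   OUT={a:2, c:0, f:6; rest ⊤}
  B6:   IN={f:6; rest ⊤}   OUT={f:6; rest ⊤}
  B7:   IN={f:6; rest ⊤}   OUT={f:6; rest ⊤}
  B8:   IN={f:6; rest ⊤}   OUT=(all ⊤)
  B9:   IN=(all ⊤)   OUT={c:-2; rest ⊤}

Merge at B3: IN[B3] = OUT[B2] = {a: 2, b: ⊤, c: ⊤, d: ⊤, e: ⊤, f: ⊤}
Applying B3's transfer function to that IN value gives OUT[B3] (row B3 above).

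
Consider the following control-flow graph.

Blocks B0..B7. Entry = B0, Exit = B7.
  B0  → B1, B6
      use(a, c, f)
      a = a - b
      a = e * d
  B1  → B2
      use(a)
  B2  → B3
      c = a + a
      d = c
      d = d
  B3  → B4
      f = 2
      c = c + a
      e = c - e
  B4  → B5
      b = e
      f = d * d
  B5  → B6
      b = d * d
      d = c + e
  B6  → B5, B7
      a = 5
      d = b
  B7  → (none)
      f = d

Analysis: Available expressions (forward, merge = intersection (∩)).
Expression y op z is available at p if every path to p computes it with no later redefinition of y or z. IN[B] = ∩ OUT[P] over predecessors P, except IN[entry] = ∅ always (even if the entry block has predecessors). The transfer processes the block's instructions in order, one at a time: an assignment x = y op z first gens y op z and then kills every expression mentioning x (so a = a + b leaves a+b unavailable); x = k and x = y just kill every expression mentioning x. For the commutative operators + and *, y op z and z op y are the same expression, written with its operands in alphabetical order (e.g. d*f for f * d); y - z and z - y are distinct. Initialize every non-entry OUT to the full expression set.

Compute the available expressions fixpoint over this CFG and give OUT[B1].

Per-block solution:
  B0:  IN={}  OUT={d*e}
  B1:  IN={d*e}  OUT={d*e}
  B2:  IN={d*e}  OUT={a+a}
  B3:  IN={a+a}  OUT={a+a}
  B4:  IN={a+a}  OUT={a+a, d*d}
  B5:  IN={}  OUT={c+e}
  B6:  IN={}  OUT={}
  B7:  IN={}  OUT={}

Merge at B1: IN[B1] = OUT[B0] = {d*e}
Applying B1's transfer function to that IN value gives OUT[B1] (row B1 above).

Answer: {d*e}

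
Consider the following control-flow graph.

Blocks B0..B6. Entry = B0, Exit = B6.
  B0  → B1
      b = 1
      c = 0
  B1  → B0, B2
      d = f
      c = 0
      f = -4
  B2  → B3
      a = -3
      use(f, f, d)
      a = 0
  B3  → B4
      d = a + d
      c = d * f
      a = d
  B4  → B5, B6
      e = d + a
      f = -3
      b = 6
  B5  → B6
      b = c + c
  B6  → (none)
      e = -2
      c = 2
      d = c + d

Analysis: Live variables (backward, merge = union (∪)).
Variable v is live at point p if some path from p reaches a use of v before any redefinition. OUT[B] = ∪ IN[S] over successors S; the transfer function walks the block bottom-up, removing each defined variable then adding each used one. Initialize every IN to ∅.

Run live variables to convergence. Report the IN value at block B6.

Converged values:
  B0:   IN={f}   OUT={f}
  B1:   IN={f}   OUT={d, f}
  B2:   IN={d, f}   OUT={a, d, f}
  B3:   IN={a, d, f}   OUT={a, c, d}
  B4:   IN={a, c, d}   OUT={c, d}
  B5:   IN={c, d}   OUT={d}
  B6:   IN={d}   OUT={}

B6 is the boundary node: OUT[B6] = {}
Applying B6's transfer function to that OUT value gives IN[B6] (row B6 above).

Answer: {d}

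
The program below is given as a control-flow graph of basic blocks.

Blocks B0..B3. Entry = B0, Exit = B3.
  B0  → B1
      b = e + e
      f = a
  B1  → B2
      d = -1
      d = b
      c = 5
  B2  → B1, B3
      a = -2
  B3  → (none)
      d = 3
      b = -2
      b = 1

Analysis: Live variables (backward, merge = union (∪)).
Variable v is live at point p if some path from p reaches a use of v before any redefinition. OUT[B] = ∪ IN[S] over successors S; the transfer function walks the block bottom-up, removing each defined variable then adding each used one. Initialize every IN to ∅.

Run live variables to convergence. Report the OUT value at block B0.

Answer: {b}

Working:
Per-block solution:
  B0: | IN={a, e} | OUT={b}
  B1: | IN={b} | OUT={b}
  B2: | IN={b} | OUT={b}
  B3: | IN={} | OUT={}

Merge at B0: OUT[B0] = IN[B1] = {b}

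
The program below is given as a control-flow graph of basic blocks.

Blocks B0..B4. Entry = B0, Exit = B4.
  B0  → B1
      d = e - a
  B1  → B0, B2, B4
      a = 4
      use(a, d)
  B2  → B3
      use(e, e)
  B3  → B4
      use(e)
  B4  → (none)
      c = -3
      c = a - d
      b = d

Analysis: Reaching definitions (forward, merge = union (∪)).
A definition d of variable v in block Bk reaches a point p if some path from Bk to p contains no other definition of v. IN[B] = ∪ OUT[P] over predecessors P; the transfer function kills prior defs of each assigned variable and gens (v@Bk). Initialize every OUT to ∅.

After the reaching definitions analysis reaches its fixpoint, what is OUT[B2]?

Answer: {a@B1, d@B0}

Working:
Fixpoint table:
  B0: | IN={a@B1, d@B0} | OUT={a@B1, d@B0}
  B1: | IN={a@B1, d@B0} | OUT={a@B1, d@B0}
  B2: | IN={a@B1, d@B0} | OUT={a@B1, d@B0}
  B3: | IN={a@B1, d@B0} | OUT={a@B1, d@B0}
  B4: | IN={a@B1, d@B0} | OUT={a@B1, b@B4, c@B4, d@B0}

Merge at B2: IN[B2] = OUT[B1] = {a@B1, d@B0}
Applying B2's transfer function to that IN value gives OUT[B2] (row B2 above).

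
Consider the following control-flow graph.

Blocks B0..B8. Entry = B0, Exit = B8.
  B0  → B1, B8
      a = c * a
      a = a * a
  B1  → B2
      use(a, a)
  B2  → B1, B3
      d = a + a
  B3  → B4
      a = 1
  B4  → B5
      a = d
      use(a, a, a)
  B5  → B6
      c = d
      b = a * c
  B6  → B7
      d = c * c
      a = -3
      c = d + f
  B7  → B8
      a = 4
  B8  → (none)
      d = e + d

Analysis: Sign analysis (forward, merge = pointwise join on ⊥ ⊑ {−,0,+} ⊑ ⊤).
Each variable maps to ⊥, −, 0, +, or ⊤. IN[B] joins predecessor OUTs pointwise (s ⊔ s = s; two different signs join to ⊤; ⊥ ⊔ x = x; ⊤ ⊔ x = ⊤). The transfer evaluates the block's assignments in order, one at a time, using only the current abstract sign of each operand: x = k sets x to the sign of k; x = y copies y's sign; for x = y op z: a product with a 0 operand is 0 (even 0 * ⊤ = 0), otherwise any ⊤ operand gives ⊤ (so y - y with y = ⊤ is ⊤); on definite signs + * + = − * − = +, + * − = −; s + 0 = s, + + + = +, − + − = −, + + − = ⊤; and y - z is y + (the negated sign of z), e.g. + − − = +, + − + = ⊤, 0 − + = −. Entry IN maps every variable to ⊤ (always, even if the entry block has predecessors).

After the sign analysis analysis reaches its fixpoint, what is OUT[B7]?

Per-block solution:
  B0: | IN=(all ⊤) | OUT=(all ⊤)
  B1: | IN=(all ⊤) | OUT=(all ⊤)
  B2: | IN=(all ⊤) | OUT=(all ⊤)
  B3: | IN=(all ⊤) | OUT={a:+; rest ⊤}
  B4: | IN={a:+; rest ⊤} | OUT=(all ⊤)
  B5: | IN=(all ⊤) | OUT=(all ⊤)
  B6: | IN=(all ⊤) | OUT={a:-; rest ⊤}
  B7: | IN={a:-; rest ⊤} | OUT={a:+; rest ⊤}
  B8: | IN=(all ⊤) | OUT=(all ⊤)

Merge at B7: IN[B7] = OUT[B6] = {a: -, b: ⊤, c: ⊤, d: ⊤, e: ⊤, f: ⊤}
Applying B7's transfer function to that IN value gives OUT[B7] (row B7 above).

Answer: {a: +, b: ⊤, c: ⊤, d: ⊤, e: ⊤, f: ⊤}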